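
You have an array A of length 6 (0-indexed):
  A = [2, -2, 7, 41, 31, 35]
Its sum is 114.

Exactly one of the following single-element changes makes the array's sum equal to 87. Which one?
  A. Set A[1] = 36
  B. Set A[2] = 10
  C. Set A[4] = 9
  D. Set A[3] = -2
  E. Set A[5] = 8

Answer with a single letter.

Option A: A[1] -2->36, delta=38, new_sum=114+(38)=152
Option B: A[2] 7->10, delta=3, new_sum=114+(3)=117
Option C: A[4] 31->9, delta=-22, new_sum=114+(-22)=92
Option D: A[3] 41->-2, delta=-43, new_sum=114+(-43)=71
Option E: A[5] 35->8, delta=-27, new_sum=114+(-27)=87 <-- matches target

Answer: E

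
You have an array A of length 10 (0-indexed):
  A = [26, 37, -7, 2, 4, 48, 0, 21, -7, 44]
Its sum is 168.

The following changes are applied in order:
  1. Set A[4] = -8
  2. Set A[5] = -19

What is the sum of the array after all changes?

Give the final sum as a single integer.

Initial sum: 168
Change 1: A[4] 4 -> -8, delta = -12, sum = 156
Change 2: A[5] 48 -> -19, delta = -67, sum = 89

Answer: 89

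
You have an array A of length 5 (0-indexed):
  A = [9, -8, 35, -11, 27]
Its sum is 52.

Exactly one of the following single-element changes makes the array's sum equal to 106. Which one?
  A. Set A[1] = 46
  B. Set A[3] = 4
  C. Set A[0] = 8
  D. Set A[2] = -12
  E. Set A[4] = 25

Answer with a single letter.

Option A: A[1] -8->46, delta=54, new_sum=52+(54)=106 <-- matches target
Option B: A[3] -11->4, delta=15, new_sum=52+(15)=67
Option C: A[0] 9->8, delta=-1, new_sum=52+(-1)=51
Option D: A[2] 35->-12, delta=-47, new_sum=52+(-47)=5
Option E: A[4] 27->25, delta=-2, new_sum=52+(-2)=50

Answer: A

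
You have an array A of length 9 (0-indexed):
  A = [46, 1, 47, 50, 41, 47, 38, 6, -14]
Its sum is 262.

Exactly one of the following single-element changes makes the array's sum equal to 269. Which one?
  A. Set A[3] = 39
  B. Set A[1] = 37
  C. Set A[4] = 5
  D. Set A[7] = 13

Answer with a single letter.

Option A: A[3] 50->39, delta=-11, new_sum=262+(-11)=251
Option B: A[1] 1->37, delta=36, new_sum=262+(36)=298
Option C: A[4] 41->5, delta=-36, new_sum=262+(-36)=226
Option D: A[7] 6->13, delta=7, new_sum=262+(7)=269 <-- matches target

Answer: D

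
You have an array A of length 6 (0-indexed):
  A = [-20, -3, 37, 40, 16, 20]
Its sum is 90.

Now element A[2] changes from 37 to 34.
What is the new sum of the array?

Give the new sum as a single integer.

Old value at index 2: 37
New value at index 2: 34
Delta = 34 - 37 = -3
New sum = old_sum + delta = 90 + (-3) = 87

Answer: 87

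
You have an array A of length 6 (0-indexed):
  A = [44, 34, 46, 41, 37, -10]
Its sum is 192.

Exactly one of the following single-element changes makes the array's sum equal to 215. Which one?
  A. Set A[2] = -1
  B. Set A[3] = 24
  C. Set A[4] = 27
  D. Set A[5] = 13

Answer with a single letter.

Option A: A[2] 46->-1, delta=-47, new_sum=192+(-47)=145
Option B: A[3] 41->24, delta=-17, new_sum=192+(-17)=175
Option C: A[4] 37->27, delta=-10, new_sum=192+(-10)=182
Option D: A[5] -10->13, delta=23, new_sum=192+(23)=215 <-- matches target

Answer: D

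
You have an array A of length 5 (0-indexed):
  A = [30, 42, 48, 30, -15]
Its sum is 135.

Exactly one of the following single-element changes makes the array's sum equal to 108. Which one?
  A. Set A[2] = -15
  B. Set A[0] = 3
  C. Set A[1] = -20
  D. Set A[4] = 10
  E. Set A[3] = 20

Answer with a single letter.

Option A: A[2] 48->-15, delta=-63, new_sum=135+(-63)=72
Option B: A[0] 30->3, delta=-27, new_sum=135+(-27)=108 <-- matches target
Option C: A[1] 42->-20, delta=-62, new_sum=135+(-62)=73
Option D: A[4] -15->10, delta=25, new_sum=135+(25)=160
Option E: A[3] 30->20, delta=-10, new_sum=135+(-10)=125

Answer: B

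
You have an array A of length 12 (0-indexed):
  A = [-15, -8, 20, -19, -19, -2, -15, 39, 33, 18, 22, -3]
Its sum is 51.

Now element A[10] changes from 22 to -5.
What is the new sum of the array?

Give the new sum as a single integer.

Answer: 24

Derivation:
Old value at index 10: 22
New value at index 10: -5
Delta = -5 - 22 = -27
New sum = old_sum + delta = 51 + (-27) = 24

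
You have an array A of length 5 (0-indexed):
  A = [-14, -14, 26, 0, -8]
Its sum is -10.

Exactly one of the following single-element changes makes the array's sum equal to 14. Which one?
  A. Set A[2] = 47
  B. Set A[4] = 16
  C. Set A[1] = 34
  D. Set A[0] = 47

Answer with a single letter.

Option A: A[2] 26->47, delta=21, new_sum=-10+(21)=11
Option B: A[4] -8->16, delta=24, new_sum=-10+(24)=14 <-- matches target
Option C: A[1] -14->34, delta=48, new_sum=-10+(48)=38
Option D: A[0] -14->47, delta=61, new_sum=-10+(61)=51

Answer: B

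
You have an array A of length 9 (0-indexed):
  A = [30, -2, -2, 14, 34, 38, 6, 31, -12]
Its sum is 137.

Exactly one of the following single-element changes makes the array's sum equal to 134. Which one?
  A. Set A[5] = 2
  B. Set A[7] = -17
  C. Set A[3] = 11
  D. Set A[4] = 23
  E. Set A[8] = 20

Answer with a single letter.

Option A: A[5] 38->2, delta=-36, new_sum=137+(-36)=101
Option B: A[7] 31->-17, delta=-48, new_sum=137+(-48)=89
Option C: A[3] 14->11, delta=-3, new_sum=137+(-3)=134 <-- matches target
Option D: A[4] 34->23, delta=-11, new_sum=137+(-11)=126
Option E: A[8] -12->20, delta=32, new_sum=137+(32)=169

Answer: C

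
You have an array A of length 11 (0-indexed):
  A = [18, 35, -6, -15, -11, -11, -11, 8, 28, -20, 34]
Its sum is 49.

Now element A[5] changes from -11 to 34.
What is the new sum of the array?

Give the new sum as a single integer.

Answer: 94

Derivation:
Old value at index 5: -11
New value at index 5: 34
Delta = 34 - -11 = 45
New sum = old_sum + delta = 49 + (45) = 94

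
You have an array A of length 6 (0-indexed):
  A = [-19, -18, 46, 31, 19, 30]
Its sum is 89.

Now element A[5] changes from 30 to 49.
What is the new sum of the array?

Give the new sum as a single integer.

Old value at index 5: 30
New value at index 5: 49
Delta = 49 - 30 = 19
New sum = old_sum + delta = 89 + (19) = 108

Answer: 108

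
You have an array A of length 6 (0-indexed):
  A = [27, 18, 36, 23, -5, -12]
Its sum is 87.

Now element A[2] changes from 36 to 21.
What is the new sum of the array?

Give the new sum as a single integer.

Old value at index 2: 36
New value at index 2: 21
Delta = 21 - 36 = -15
New sum = old_sum + delta = 87 + (-15) = 72

Answer: 72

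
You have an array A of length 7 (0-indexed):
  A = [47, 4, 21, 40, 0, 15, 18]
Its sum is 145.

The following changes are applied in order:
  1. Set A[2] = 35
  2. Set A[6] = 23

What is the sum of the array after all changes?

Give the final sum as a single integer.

Answer: 164

Derivation:
Initial sum: 145
Change 1: A[2] 21 -> 35, delta = 14, sum = 159
Change 2: A[6] 18 -> 23, delta = 5, sum = 164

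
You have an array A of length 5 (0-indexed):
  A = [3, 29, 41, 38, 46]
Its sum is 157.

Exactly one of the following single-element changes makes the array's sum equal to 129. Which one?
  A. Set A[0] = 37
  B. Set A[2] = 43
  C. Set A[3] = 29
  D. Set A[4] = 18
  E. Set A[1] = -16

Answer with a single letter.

Answer: D

Derivation:
Option A: A[0] 3->37, delta=34, new_sum=157+(34)=191
Option B: A[2] 41->43, delta=2, new_sum=157+(2)=159
Option C: A[3] 38->29, delta=-9, new_sum=157+(-9)=148
Option D: A[4] 46->18, delta=-28, new_sum=157+(-28)=129 <-- matches target
Option E: A[1] 29->-16, delta=-45, new_sum=157+(-45)=112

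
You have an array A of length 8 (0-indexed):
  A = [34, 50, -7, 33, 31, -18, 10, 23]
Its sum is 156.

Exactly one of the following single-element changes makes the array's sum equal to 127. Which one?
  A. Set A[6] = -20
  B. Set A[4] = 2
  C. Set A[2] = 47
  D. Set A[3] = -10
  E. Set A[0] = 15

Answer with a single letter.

Option A: A[6] 10->-20, delta=-30, new_sum=156+(-30)=126
Option B: A[4] 31->2, delta=-29, new_sum=156+(-29)=127 <-- matches target
Option C: A[2] -7->47, delta=54, new_sum=156+(54)=210
Option D: A[3] 33->-10, delta=-43, new_sum=156+(-43)=113
Option E: A[0] 34->15, delta=-19, new_sum=156+(-19)=137

Answer: B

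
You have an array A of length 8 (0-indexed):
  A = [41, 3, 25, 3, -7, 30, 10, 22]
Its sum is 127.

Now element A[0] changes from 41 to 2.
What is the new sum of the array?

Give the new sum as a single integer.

Answer: 88

Derivation:
Old value at index 0: 41
New value at index 0: 2
Delta = 2 - 41 = -39
New sum = old_sum + delta = 127 + (-39) = 88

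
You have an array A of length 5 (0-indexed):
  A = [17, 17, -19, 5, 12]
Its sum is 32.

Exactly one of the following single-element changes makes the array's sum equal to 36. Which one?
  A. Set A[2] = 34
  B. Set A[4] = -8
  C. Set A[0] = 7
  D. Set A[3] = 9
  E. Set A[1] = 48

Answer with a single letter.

Answer: D

Derivation:
Option A: A[2] -19->34, delta=53, new_sum=32+(53)=85
Option B: A[4] 12->-8, delta=-20, new_sum=32+(-20)=12
Option C: A[0] 17->7, delta=-10, new_sum=32+(-10)=22
Option D: A[3] 5->9, delta=4, new_sum=32+(4)=36 <-- matches target
Option E: A[1] 17->48, delta=31, new_sum=32+(31)=63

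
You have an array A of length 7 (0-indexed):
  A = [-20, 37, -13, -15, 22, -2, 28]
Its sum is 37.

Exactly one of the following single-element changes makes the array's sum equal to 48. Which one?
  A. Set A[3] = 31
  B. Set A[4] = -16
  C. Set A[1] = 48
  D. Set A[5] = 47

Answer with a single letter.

Option A: A[3] -15->31, delta=46, new_sum=37+(46)=83
Option B: A[4] 22->-16, delta=-38, new_sum=37+(-38)=-1
Option C: A[1] 37->48, delta=11, new_sum=37+(11)=48 <-- matches target
Option D: A[5] -2->47, delta=49, new_sum=37+(49)=86

Answer: C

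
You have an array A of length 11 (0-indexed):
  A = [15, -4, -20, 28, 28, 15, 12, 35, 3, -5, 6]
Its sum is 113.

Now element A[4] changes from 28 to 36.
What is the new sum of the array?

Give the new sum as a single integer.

Old value at index 4: 28
New value at index 4: 36
Delta = 36 - 28 = 8
New sum = old_sum + delta = 113 + (8) = 121

Answer: 121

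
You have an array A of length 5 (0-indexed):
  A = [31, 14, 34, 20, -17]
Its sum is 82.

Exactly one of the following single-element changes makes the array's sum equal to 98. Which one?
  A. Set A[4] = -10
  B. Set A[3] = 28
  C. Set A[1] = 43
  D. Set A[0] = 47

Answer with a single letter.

Option A: A[4] -17->-10, delta=7, new_sum=82+(7)=89
Option B: A[3] 20->28, delta=8, new_sum=82+(8)=90
Option C: A[1] 14->43, delta=29, new_sum=82+(29)=111
Option D: A[0] 31->47, delta=16, new_sum=82+(16)=98 <-- matches target

Answer: D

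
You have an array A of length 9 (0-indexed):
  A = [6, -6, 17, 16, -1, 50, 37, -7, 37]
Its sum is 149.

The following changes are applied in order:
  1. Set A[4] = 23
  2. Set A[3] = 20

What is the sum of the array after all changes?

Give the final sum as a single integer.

Answer: 177

Derivation:
Initial sum: 149
Change 1: A[4] -1 -> 23, delta = 24, sum = 173
Change 2: A[3] 16 -> 20, delta = 4, sum = 177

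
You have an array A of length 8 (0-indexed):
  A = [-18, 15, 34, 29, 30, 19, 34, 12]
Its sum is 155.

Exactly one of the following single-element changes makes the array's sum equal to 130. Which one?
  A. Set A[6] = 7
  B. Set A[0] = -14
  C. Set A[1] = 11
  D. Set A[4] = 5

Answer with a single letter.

Option A: A[6] 34->7, delta=-27, new_sum=155+(-27)=128
Option B: A[0] -18->-14, delta=4, new_sum=155+(4)=159
Option C: A[1] 15->11, delta=-4, new_sum=155+(-4)=151
Option D: A[4] 30->5, delta=-25, new_sum=155+(-25)=130 <-- matches target

Answer: D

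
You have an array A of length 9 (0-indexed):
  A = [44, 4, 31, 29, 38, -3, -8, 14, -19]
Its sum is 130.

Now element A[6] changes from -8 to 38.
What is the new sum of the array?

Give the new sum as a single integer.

Answer: 176

Derivation:
Old value at index 6: -8
New value at index 6: 38
Delta = 38 - -8 = 46
New sum = old_sum + delta = 130 + (46) = 176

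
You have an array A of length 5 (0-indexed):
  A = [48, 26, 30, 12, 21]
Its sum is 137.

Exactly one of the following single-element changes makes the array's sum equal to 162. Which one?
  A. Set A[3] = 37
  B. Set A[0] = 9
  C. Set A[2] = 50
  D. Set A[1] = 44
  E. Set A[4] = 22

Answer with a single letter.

Option A: A[3] 12->37, delta=25, new_sum=137+(25)=162 <-- matches target
Option B: A[0] 48->9, delta=-39, new_sum=137+(-39)=98
Option C: A[2] 30->50, delta=20, new_sum=137+(20)=157
Option D: A[1] 26->44, delta=18, new_sum=137+(18)=155
Option E: A[4] 21->22, delta=1, new_sum=137+(1)=138

Answer: A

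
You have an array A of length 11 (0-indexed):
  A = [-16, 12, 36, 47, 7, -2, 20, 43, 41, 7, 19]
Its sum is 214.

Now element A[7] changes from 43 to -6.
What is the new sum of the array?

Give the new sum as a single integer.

Old value at index 7: 43
New value at index 7: -6
Delta = -6 - 43 = -49
New sum = old_sum + delta = 214 + (-49) = 165

Answer: 165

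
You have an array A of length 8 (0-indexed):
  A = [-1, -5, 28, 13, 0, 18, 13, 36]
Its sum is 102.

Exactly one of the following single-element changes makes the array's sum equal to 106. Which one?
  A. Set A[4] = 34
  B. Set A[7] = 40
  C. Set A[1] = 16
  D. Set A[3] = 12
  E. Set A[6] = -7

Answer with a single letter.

Answer: B

Derivation:
Option A: A[4] 0->34, delta=34, new_sum=102+(34)=136
Option B: A[7] 36->40, delta=4, new_sum=102+(4)=106 <-- matches target
Option C: A[1] -5->16, delta=21, new_sum=102+(21)=123
Option D: A[3] 13->12, delta=-1, new_sum=102+(-1)=101
Option E: A[6] 13->-7, delta=-20, new_sum=102+(-20)=82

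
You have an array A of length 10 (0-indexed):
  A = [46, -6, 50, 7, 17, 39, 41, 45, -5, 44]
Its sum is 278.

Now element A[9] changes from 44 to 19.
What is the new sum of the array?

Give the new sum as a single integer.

Old value at index 9: 44
New value at index 9: 19
Delta = 19 - 44 = -25
New sum = old_sum + delta = 278 + (-25) = 253

Answer: 253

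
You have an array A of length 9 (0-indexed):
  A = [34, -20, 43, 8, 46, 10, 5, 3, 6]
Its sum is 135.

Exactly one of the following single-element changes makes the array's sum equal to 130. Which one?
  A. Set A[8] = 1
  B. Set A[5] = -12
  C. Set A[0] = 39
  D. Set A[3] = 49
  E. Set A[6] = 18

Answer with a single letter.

Answer: A

Derivation:
Option A: A[8] 6->1, delta=-5, new_sum=135+(-5)=130 <-- matches target
Option B: A[5] 10->-12, delta=-22, new_sum=135+(-22)=113
Option C: A[0] 34->39, delta=5, new_sum=135+(5)=140
Option D: A[3] 8->49, delta=41, new_sum=135+(41)=176
Option E: A[6] 5->18, delta=13, new_sum=135+(13)=148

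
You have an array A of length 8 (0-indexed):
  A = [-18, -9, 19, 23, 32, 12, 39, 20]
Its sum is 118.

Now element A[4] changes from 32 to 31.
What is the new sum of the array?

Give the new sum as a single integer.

Answer: 117

Derivation:
Old value at index 4: 32
New value at index 4: 31
Delta = 31 - 32 = -1
New sum = old_sum + delta = 118 + (-1) = 117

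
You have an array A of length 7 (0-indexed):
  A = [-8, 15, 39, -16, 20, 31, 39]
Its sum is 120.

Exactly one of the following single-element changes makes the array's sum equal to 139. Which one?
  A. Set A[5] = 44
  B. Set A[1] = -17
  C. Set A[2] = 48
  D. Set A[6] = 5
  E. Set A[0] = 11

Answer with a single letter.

Answer: E

Derivation:
Option A: A[5] 31->44, delta=13, new_sum=120+(13)=133
Option B: A[1] 15->-17, delta=-32, new_sum=120+(-32)=88
Option C: A[2] 39->48, delta=9, new_sum=120+(9)=129
Option D: A[6] 39->5, delta=-34, new_sum=120+(-34)=86
Option E: A[0] -8->11, delta=19, new_sum=120+(19)=139 <-- matches target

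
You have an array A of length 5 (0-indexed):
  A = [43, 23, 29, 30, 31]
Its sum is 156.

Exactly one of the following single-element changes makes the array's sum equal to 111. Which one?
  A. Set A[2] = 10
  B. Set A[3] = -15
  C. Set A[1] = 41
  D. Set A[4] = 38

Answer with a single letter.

Option A: A[2] 29->10, delta=-19, new_sum=156+(-19)=137
Option B: A[3] 30->-15, delta=-45, new_sum=156+(-45)=111 <-- matches target
Option C: A[1] 23->41, delta=18, new_sum=156+(18)=174
Option D: A[4] 31->38, delta=7, new_sum=156+(7)=163

Answer: B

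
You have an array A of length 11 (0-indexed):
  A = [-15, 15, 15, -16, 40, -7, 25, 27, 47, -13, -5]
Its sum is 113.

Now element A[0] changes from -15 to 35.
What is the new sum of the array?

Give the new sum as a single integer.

Old value at index 0: -15
New value at index 0: 35
Delta = 35 - -15 = 50
New sum = old_sum + delta = 113 + (50) = 163

Answer: 163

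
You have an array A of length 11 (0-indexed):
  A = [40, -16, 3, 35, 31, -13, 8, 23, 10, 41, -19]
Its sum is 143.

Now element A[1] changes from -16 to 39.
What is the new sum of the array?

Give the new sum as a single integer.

Answer: 198

Derivation:
Old value at index 1: -16
New value at index 1: 39
Delta = 39 - -16 = 55
New sum = old_sum + delta = 143 + (55) = 198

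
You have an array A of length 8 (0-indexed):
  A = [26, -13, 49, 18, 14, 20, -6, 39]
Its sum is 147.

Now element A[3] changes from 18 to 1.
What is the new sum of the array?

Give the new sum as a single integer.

Answer: 130

Derivation:
Old value at index 3: 18
New value at index 3: 1
Delta = 1 - 18 = -17
New sum = old_sum + delta = 147 + (-17) = 130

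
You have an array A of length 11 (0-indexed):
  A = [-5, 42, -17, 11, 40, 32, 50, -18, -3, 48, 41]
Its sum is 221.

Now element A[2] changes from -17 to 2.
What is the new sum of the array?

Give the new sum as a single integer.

Old value at index 2: -17
New value at index 2: 2
Delta = 2 - -17 = 19
New sum = old_sum + delta = 221 + (19) = 240

Answer: 240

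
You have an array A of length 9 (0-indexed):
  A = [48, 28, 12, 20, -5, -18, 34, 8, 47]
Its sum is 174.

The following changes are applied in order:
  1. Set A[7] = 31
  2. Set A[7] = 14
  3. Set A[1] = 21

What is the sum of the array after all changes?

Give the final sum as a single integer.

Initial sum: 174
Change 1: A[7] 8 -> 31, delta = 23, sum = 197
Change 2: A[7] 31 -> 14, delta = -17, sum = 180
Change 3: A[1] 28 -> 21, delta = -7, sum = 173

Answer: 173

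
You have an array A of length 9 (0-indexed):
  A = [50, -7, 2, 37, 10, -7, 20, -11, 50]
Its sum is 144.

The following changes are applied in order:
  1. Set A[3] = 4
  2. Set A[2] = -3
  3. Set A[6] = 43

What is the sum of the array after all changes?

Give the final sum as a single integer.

Answer: 129

Derivation:
Initial sum: 144
Change 1: A[3] 37 -> 4, delta = -33, sum = 111
Change 2: A[2] 2 -> -3, delta = -5, sum = 106
Change 3: A[6] 20 -> 43, delta = 23, sum = 129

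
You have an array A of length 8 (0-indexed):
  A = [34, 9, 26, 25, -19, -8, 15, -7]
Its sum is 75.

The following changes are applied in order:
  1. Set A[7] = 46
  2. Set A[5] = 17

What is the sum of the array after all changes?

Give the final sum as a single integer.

Initial sum: 75
Change 1: A[7] -7 -> 46, delta = 53, sum = 128
Change 2: A[5] -8 -> 17, delta = 25, sum = 153

Answer: 153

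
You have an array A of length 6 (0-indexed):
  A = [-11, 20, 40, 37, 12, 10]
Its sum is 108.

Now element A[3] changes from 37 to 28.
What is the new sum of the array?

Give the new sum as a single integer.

Old value at index 3: 37
New value at index 3: 28
Delta = 28 - 37 = -9
New sum = old_sum + delta = 108 + (-9) = 99

Answer: 99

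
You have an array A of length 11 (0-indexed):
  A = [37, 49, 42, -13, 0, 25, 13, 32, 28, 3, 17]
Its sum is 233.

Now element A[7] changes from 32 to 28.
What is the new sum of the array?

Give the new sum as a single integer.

Old value at index 7: 32
New value at index 7: 28
Delta = 28 - 32 = -4
New sum = old_sum + delta = 233 + (-4) = 229

Answer: 229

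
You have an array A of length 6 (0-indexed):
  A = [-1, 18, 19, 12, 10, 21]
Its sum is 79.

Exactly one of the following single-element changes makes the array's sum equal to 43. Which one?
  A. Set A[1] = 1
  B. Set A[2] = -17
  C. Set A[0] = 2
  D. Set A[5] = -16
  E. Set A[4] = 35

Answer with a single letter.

Answer: B

Derivation:
Option A: A[1] 18->1, delta=-17, new_sum=79+(-17)=62
Option B: A[2] 19->-17, delta=-36, new_sum=79+(-36)=43 <-- matches target
Option C: A[0] -1->2, delta=3, new_sum=79+(3)=82
Option D: A[5] 21->-16, delta=-37, new_sum=79+(-37)=42
Option E: A[4] 10->35, delta=25, new_sum=79+(25)=104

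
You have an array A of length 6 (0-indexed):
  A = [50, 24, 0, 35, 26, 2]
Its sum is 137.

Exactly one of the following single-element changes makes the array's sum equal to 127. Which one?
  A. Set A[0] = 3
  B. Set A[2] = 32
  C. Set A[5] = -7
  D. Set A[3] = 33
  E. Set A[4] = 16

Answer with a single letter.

Answer: E

Derivation:
Option A: A[0] 50->3, delta=-47, new_sum=137+(-47)=90
Option B: A[2] 0->32, delta=32, new_sum=137+(32)=169
Option C: A[5] 2->-7, delta=-9, new_sum=137+(-9)=128
Option D: A[3] 35->33, delta=-2, new_sum=137+(-2)=135
Option E: A[4] 26->16, delta=-10, new_sum=137+(-10)=127 <-- matches target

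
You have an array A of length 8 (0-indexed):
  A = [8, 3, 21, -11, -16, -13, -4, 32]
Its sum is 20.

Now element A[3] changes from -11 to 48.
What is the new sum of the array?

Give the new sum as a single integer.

Answer: 79

Derivation:
Old value at index 3: -11
New value at index 3: 48
Delta = 48 - -11 = 59
New sum = old_sum + delta = 20 + (59) = 79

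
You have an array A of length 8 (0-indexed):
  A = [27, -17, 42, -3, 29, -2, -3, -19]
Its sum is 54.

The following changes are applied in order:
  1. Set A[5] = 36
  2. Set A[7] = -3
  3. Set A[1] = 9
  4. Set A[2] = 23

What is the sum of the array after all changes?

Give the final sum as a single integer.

Initial sum: 54
Change 1: A[5] -2 -> 36, delta = 38, sum = 92
Change 2: A[7] -19 -> -3, delta = 16, sum = 108
Change 3: A[1] -17 -> 9, delta = 26, sum = 134
Change 4: A[2] 42 -> 23, delta = -19, sum = 115

Answer: 115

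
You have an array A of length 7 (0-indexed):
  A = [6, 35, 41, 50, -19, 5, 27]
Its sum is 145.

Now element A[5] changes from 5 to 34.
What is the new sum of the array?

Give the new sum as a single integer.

Answer: 174

Derivation:
Old value at index 5: 5
New value at index 5: 34
Delta = 34 - 5 = 29
New sum = old_sum + delta = 145 + (29) = 174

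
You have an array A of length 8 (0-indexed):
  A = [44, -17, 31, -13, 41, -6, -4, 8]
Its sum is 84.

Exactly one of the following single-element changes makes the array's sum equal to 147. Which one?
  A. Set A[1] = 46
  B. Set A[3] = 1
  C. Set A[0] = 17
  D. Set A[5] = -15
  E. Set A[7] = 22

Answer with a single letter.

Answer: A

Derivation:
Option A: A[1] -17->46, delta=63, new_sum=84+(63)=147 <-- matches target
Option B: A[3] -13->1, delta=14, new_sum=84+(14)=98
Option C: A[0] 44->17, delta=-27, new_sum=84+(-27)=57
Option D: A[5] -6->-15, delta=-9, new_sum=84+(-9)=75
Option E: A[7] 8->22, delta=14, new_sum=84+(14)=98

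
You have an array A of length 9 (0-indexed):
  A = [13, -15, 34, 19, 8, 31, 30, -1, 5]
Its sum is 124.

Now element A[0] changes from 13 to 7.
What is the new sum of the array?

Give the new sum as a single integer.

Old value at index 0: 13
New value at index 0: 7
Delta = 7 - 13 = -6
New sum = old_sum + delta = 124 + (-6) = 118

Answer: 118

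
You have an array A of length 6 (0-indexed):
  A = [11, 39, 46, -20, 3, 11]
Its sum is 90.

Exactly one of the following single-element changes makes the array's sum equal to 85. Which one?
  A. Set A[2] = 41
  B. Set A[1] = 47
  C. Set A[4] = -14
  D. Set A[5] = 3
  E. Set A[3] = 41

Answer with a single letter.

Option A: A[2] 46->41, delta=-5, new_sum=90+(-5)=85 <-- matches target
Option B: A[1] 39->47, delta=8, new_sum=90+(8)=98
Option C: A[4] 3->-14, delta=-17, new_sum=90+(-17)=73
Option D: A[5] 11->3, delta=-8, new_sum=90+(-8)=82
Option E: A[3] -20->41, delta=61, new_sum=90+(61)=151

Answer: A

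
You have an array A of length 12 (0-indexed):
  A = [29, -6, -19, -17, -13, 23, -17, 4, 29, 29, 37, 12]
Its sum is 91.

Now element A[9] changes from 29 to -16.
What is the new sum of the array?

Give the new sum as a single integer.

Answer: 46

Derivation:
Old value at index 9: 29
New value at index 9: -16
Delta = -16 - 29 = -45
New sum = old_sum + delta = 91 + (-45) = 46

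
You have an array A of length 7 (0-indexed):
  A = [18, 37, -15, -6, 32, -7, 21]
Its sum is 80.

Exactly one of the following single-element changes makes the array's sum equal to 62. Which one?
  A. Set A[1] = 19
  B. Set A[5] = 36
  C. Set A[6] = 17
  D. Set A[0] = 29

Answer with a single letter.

Answer: A

Derivation:
Option A: A[1] 37->19, delta=-18, new_sum=80+(-18)=62 <-- matches target
Option B: A[5] -7->36, delta=43, new_sum=80+(43)=123
Option C: A[6] 21->17, delta=-4, new_sum=80+(-4)=76
Option D: A[0] 18->29, delta=11, new_sum=80+(11)=91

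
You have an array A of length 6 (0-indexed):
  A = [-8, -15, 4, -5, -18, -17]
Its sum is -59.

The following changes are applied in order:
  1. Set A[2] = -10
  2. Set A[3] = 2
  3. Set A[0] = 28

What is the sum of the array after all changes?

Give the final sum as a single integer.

Initial sum: -59
Change 1: A[2] 4 -> -10, delta = -14, sum = -73
Change 2: A[3] -5 -> 2, delta = 7, sum = -66
Change 3: A[0] -8 -> 28, delta = 36, sum = -30

Answer: -30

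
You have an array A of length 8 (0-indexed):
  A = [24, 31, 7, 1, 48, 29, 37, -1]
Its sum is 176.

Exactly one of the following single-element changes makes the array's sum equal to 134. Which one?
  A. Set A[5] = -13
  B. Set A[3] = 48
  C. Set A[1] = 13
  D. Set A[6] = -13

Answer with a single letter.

Answer: A

Derivation:
Option A: A[5] 29->-13, delta=-42, new_sum=176+(-42)=134 <-- matches target
Option B: A[3] 1->48, delta=47, new_sum=176+(47)=223
Option C: A[1] 31->13, delta=-18, new_sum=176+(-18)=158
Option D: A[6] 37->-13, delta=-50, new_sum=176+(-50)=126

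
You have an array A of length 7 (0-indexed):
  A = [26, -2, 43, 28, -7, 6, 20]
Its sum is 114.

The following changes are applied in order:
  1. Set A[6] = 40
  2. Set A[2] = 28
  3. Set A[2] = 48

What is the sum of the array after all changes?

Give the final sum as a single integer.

Initial sum: 114
Change 1: A[6] 20 -> 40, delta = 20, sum = 134
Change 2: A[2] 43 -> 28, delta = -15, sum = 119
Change 3: A[2] 28 -> 48, delta = 20, sum = 139

Answer: 139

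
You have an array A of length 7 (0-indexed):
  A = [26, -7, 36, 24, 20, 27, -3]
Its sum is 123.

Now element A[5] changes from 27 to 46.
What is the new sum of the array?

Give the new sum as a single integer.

Old value at index 5: 27
New value at index 5: 46
Delta = 46 - 27 = 19
New sum = old_sum + delta = 123 + (19) = 142

Answer: 142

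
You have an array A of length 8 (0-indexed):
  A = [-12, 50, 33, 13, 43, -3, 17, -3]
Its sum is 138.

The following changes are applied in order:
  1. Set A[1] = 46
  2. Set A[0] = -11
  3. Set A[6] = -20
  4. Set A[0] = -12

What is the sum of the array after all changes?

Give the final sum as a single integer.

Initial sum: 138
Change 1: A[1] 50 -> 46, delta = -4, sum = 134
Change 2: A[0] -12 -> -11, delta = 1, sum = 135
Change 3: A[6] 17 -> -20, delta = -37, sum = 98
Change 4: A[0] -11 -> -12, delta = -1, sum = 97

Answer: 97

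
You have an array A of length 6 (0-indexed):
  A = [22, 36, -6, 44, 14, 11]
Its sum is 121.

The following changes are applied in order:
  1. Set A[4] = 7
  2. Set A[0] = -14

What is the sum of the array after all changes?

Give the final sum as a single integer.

Answer: 78

Derivation:
Initial sum: 121
Change 1: A[4] 14 -> 7, delta = -7, sum = 114
Change 2: A[0] 22 -> -14, delta = -36, sum = 78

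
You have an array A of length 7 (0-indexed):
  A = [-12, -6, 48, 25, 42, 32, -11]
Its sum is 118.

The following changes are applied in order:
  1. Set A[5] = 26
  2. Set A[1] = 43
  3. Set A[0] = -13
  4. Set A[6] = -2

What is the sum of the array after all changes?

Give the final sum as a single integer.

Answer: 169

Derivation:
Initial sum: 118
Change 1: A[5] 32 -> 26, delta = -6, sum = 112
Change 2: A[1] -6 -> 43, delta = 49, sum = 161
Change 3: A[0] -12 -> -13, delta = -1, sum = 160
Change 4: A[6] -11 -> -2, delta = 9, sum = 169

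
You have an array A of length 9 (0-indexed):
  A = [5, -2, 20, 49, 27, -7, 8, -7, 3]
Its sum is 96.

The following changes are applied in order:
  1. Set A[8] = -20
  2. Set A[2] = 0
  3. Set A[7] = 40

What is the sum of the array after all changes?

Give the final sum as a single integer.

Answer: 100

Derivation:
Initial sum: 96
Change 1: A[8] 3 -> -20, delta = -23, sum = 73
Change 2: A[2] 20 -> 0, delta = -20, sum = 53
Change 3: A[7] -7 -> 40, delta = 47, sum = 100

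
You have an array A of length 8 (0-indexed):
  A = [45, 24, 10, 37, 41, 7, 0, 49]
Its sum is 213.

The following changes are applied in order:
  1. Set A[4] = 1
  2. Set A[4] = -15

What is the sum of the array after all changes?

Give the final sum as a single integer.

Answer: 157

Derivation:
Initial sum: 213
Change 1: A[4] 41 -> 1, delta = -40, sum = 173
Change 2: A[4] 1 -> -15, delta = -16, sum = 157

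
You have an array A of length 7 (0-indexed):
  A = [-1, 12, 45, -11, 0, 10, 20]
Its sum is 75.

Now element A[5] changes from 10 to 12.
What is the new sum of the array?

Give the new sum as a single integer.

Old value at index 5: 10
New value at index 5: 12
Delta = 12 - 10 = 2
New sum = old_sum + delta = 75 + (2) = 77

Answer: 77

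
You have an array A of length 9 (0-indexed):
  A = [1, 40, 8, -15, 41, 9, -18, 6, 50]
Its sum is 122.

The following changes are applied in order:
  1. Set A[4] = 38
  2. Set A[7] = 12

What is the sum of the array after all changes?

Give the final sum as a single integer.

Answer: 125

Derivation:
Initial sum: 122
Change 1: A[4] 41 -> 38, delta = -3, sum = 119
Change 2: A[7] 6 -> 12, delta = 6, sum = 125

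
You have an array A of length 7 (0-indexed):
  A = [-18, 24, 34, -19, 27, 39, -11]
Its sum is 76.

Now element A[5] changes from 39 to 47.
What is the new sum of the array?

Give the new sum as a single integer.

Old value at index 5: 39
New value at index 5: 47
Delta = 47 - 39 = 8
New sum = old_sum + delta = 76 + (8) = 84

Answer: 84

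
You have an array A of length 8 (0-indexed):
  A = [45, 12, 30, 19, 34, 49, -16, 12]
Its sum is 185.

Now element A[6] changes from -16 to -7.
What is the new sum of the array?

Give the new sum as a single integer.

Answer: 194

Derivation:
Old value at index 6: -16
New value at index 6: -7
Delta = -7 - -16 = 9
New sum = old_sum + delta = 185 + (9) = 194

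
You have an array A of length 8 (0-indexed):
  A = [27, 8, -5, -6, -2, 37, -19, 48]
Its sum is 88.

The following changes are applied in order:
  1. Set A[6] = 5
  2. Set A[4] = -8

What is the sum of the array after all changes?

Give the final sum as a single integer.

Initial sum: 88
Change 1: A[6] -19 -> 5, delta = 24, sum = 112
Change 2: A[4] -2 -> -8, delta = -6, sum = 106

Answer: 106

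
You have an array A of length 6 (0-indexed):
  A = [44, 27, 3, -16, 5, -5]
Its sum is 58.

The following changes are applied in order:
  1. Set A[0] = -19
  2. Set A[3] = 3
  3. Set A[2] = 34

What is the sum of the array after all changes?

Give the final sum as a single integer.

Answer: 45

Derivation:
Initial sum: 58
Change 1: A[0] 44 -> -19, delta = -63, sum = -5
Change 2: A[3] -16 -> 3, delta = 19, sum = 14
Change 3: A[2] 3 -> 34, delta = 31, sum = 45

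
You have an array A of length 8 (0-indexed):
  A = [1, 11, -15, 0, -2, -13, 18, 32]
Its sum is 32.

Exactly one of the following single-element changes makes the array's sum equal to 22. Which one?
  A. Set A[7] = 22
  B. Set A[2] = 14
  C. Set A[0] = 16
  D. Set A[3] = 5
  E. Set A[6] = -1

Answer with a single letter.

Answer: A

Derivation:
Option A: A[7] 32->22, delta=-10, new_sum=32+(-10)=22 <-- matches target
Option B: A[2] -15->14, delta=29, new_sum=32+(29)=61
Option C: A[0] 1->16, delta=15, new_sum=32+(15)=47
Option D: A[3] 0->5, delta=5, new_sum=32+(5)=37
Option E: A[6] 18->-1, delta=-19, new_sum=32+(-19)=13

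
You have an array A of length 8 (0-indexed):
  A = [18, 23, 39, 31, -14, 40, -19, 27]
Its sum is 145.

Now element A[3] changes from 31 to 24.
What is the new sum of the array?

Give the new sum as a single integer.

Answer: 138

Derivation:
Old value at index 3: 31
New value at index 3: 24
Delta = 24 - 31 = -7
New sum = old_sum + delta = 145 + (-7) = 138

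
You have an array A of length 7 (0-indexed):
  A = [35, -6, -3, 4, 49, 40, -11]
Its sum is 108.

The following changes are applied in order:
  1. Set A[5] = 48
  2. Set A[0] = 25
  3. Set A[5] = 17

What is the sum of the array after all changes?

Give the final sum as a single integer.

Answer: 75

Derivation:
Initial sum: 108
Change 1: A[5] 40 -> 48, delta = 8, sum = 116
Change 2: A[0] 35 -> 25, delta = -10, sum = 106
Change 3: A[5] 48 -> 17, delta = -31, sum = 75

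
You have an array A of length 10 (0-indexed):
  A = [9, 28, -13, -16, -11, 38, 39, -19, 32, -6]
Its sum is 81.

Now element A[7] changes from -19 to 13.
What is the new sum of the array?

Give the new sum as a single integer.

Answer: 113

Derivation:
Old value at index 7: -19
New value at index 7: 13
Delta = 13 - -19 = 32
New sum = old_sum + delta = 81 + (32) = 113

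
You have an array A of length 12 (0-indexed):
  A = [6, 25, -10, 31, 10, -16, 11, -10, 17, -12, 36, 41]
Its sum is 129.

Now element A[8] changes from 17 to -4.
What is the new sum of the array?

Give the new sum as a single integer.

Old value at index 8: 17
New value at index 8: -4
Delta = -4 - 17 = -21
New sum = old_sum + delta = 129 + (-21) = 108

Answer: 108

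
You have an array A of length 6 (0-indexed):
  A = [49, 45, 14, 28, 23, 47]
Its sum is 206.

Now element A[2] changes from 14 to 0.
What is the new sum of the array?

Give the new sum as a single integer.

Old value at index 2: 14
New value at index 2: 0
Delta = 0 - 14 = -14
New sum = old_sum + delta = 206 + (-14) = 192

Answer: 192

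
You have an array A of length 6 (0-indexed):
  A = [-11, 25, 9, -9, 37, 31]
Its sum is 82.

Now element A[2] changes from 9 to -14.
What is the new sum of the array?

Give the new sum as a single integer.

Old value at index 2: 9
New value at index 2: -14
Delta = -14 - 9 = -23
New sum = old_sum + delta = 82 + (-23) = 59

Answer: 59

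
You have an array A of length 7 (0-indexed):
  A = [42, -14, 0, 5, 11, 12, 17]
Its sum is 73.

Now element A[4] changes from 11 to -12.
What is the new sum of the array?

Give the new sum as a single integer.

Answer: 50

Derivation:
Old value at index 4: 11
New value at index 4: -12
Delta = -12 - 11 = -23
New sum = old_sum + delta = 73 + (-23) = 50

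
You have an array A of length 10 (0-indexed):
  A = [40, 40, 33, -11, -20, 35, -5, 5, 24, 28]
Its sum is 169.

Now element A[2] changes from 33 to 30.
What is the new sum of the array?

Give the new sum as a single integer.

Old value at index 2: 33
New value at index 2: 30
Delta = 30 - 33 = -3
New sum = old_sum + delta = 169 + (-3) = 166

Answer: 166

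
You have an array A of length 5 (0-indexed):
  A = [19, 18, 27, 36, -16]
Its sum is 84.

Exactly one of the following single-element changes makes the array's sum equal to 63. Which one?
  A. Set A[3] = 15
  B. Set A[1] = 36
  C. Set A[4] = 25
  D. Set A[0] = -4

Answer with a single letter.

Option A: A[3] 36->15, delta=-21, new_sum=84+(-21)=63 <-- matches target
Option B: A[1] 18->36, delta=18, new_sum=84+(18)=102
Option C: A[4] -16->25, delta=41, new_sum=84+(41)=125
Option D: A[0] 19->-4, delta=-23, new_sum=84+(-23)=61

Answer: A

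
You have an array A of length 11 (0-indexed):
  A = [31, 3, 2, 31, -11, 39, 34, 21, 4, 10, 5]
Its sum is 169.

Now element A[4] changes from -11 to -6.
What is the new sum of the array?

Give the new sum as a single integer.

Old value at index 4: -11
New value at index 4: -6
Delta = -6 - -11 = 5
New sum = old_sum + delta = 169 + (5) = 174

Answer: 174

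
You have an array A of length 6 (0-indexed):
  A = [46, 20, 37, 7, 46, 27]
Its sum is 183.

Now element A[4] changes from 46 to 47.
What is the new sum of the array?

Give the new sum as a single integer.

Old value at index 4: 46
New value at index 4: 47
Delta = 47 - 46 = 1
New sum = old_sum + delta = 183 + (1) = 184

Answer: 184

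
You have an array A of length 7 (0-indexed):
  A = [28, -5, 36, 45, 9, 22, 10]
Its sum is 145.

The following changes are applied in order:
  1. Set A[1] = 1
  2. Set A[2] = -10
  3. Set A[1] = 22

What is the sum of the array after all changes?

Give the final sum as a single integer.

Initial sum: 145
Change 1: A[1] -5 -> 1, delta = 6, sum = 151
Change 2: A[2] 36 -> -10, delta = -46, sum = 105
Change 3: A[1] 1 -> 22, delta = 21, sum = 126

Answer: 126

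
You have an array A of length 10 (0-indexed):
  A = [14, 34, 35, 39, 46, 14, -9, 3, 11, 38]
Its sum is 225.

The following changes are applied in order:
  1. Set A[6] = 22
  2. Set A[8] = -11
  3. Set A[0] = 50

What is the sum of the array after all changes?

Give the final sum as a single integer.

Answer: 270

Derivation:
Initial sum: 225
Change 1: A[6] -9 -> 22, delta = 31, sum = 256
Change 2: A[8] 11 -> -11, delta = -22, sum = 234
Change 3: A[0] 14 -> 50, delta = 36, sum = 270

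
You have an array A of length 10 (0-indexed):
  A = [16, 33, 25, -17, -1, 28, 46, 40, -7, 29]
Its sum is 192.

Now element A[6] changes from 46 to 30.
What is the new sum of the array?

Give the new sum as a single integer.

Answer: 176

Derivation:
Old value at index 6: 46
New value at index 6: 30
Delta = 30 - 46 = -16
New sum = old_sum + delta = 192 + (-16) = 176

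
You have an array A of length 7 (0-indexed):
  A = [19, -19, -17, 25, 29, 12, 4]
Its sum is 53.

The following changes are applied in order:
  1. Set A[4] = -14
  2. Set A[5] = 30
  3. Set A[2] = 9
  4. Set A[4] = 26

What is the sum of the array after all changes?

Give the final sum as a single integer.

Initial sum: 53
Change 1: A[4] 29 -> -14, delta = -43, sum = 10
Change 2: A[5] 12 -> 30, delta = 18, sum = 28
Change 3: A[2] -17 -> 9, delta = 26, sum = 54
Change 4: A[4] -14 -> 26, delta = 40, sum = 94

Answer: 94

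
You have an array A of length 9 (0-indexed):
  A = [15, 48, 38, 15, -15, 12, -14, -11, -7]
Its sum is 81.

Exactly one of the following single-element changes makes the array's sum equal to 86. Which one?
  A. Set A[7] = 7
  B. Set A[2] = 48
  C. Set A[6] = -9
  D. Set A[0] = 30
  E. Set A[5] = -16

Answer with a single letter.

Answer: C

Derivation:
Option A: A[7] -11->7, delta=18, new_sum=81+(18)=99
Option B: A[2] 38->48, delta=10, new_sum=81+(10)=91
Option C: A[6] -14->-9, delta=5, new_sum=81+(5)=86 <-- matches target
Option D: A[0] 15->30, delta=15, new_sum=81+(15)=96
Option E: A[5] 12->-16, delta=-28, new_sum=81+(-28)=53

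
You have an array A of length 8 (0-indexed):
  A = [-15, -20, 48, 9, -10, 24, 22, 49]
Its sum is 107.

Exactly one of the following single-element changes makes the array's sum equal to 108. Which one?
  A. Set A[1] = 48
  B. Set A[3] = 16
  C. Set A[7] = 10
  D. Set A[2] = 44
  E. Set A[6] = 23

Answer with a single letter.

Answer: E

Derivation:
Option A: A[1] -20->48, delta=68, new_sum=107+(68)=175
Option B: A[3] 9->16, delta=7, new_sum=107+(7)=114
Option C: A[7] 49->10, delta=-39, new_sum=107+(-39)=68
Option D: A[2] 48->44, delta=-4, new_sum=107+(-4)=103
Option E: A[6] 22->23, delta=1, new_sum=107+(1)=108 <-- matches target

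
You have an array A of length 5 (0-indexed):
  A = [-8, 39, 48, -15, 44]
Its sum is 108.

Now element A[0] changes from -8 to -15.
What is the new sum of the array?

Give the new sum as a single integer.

Old value at index 0: -8
New value at index 0: -15
Delta = -15 - -8 = -7
New sum = old_sum + delta = 108 + (-7) = 101

Answer: 101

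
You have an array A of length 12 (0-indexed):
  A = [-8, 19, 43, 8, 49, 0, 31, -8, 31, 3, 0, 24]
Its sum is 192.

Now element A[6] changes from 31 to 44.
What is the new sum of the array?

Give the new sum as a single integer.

Answer: 205

Derivation:
Old value at index 6: 31
New value at index 6: 44
Delta = 44 - 31 = 13
New sum = old_sum + delta = 192 + (13) = 205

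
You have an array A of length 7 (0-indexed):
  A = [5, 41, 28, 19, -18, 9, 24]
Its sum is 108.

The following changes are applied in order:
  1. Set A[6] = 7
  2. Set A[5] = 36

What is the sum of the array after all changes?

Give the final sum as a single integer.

Answer: 118

Derivation:
Initial sum: 108
Change 1: A[6] 24 -> 7, delta = -17, sum = 91
Change 2: A[5] 9 -> 36, delta = 27, sum = 118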